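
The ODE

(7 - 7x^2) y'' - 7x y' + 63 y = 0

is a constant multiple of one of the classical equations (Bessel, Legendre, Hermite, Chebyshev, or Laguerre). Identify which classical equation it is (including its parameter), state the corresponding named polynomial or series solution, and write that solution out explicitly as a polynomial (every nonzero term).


All three coefficients share the factor 7; dividing through by 7 gives  (1 - x^2) y'' - x y' + 9 y = 0.
This matches the Chebyshev equation (1 - x^2) y'' - x y' + n^2 y = 0 (note the -x y' term, not -2x y') with n^2 = 9, so n = 3; the polynomial solution is T_3(x).
With y = sum_k a_k x^k, matching x^k gives (k+2)(k+1) a_{k+2} = (k^2 - n^2) a_k = (k - 3)(k + 3) a_k. The right side vanishes at k = 3, so the series with the parity of 3 terminates at degree 3.
Standard normalization: leading coefficient of T_n is 2^(n-1), so a_3 = 2^2 = 4. Work downward with a_k = (k+1)(k+2) a_{k+2} / ((k - 3)(k + 3)):
  a_1 = (2)(3)(4) / ((1 - 3)(1 + 3)) = 24/(-8) = -3
Hence T_3(x) = 4 x^3 - 3 x.

T_3(x); series = 4 x^3 - 3 x


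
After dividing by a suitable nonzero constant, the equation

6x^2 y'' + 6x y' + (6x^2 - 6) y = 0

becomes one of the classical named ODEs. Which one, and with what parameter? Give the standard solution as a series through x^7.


All three coefficients share the factor 6; dividing through by 6 gives  x^2 y'' + x y' + (x^2 - 1) y = 0.
This matches the Bessel equation x^2 y'' + x y' + (x^2 - nu^2) y = 0 with nu^2 = 1, so nu = 1; the solution bounded at x = 0 is J_1(x).
Frobenius at x = 0: indicial roots ±nu; for r = nu the recurrence k(k + 2nu) c_k = -c_{k-2} gives the standard series J_nu(x) = sum_{k>=0} (-1)^k / (k! (k+nu)!) (x/2)^(2k+nu). Evaluate the first 4 terms:
  k = 0: (-1)^0 / (0! * 1! * 2^1) x^1 = 1/(1*1*2) x^1 = (1/2) x^1
  k = 1: (-1)^1 / (1! * 2! * 2^3) x^3 = -1/(1*2*8) x^3 = (-1/16) x^3
  k = 2: (-1)^2 / (2! * 3! * 2^5) x^5 = 1/(2*6*32) x^5 = (1/384) x^5
  k = 3: (-1)^3 / (3! * 4! * 2^7) x^7 = -1/(6*24*128) x^7 = (-1/18432) x^7
Hence J_1(x) = -x^7/18432 + x^5/384 - x^3/16 + x/2 + ....

J_1(x); series = -x^7/18432 + x^5/384 - x^3/16 + x/2


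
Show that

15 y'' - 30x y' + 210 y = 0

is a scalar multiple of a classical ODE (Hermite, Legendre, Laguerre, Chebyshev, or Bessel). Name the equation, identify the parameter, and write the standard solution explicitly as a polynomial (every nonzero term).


All three coefficients share the factor 15; dividing through by 15 gives  y'' - 2x y' + 14 y = 0.
This matches the Hermite equation y'' - 2x y' + 2n y = 0 with 2n = 14, so n = 7; the polynomial solution is H_7(x).
With y = sum_k a_k x^k, matching x^k gives (k+2)(k+1) a_{k+2} = 2(k - n) a_k = 2(k - 7) a_k. The right side vanishes at k = 7, so the series with the parity of 7 terminates at degree 7.
Standard normalization: leading coefficient of H_n is 2^n, so a_7 = 2^7 = 128. Work downward with a_k = (k+1)(k+2) a_{k+2} / (2(k - n)):
  a_5 = (6)(7)(128) / (2(5 - 7)) = 5376/(-4) = -1344
  a_3 = (4)(5)(-1344) / (2(3 - 7)) = -26880/(-8) = 3360
  a_1 = (2)(3)(3360) / (2(1 - 7)) = 20160/(-12) = -1680
Hence H_7(x) = 128 x^7 - 1344 x^5 + 3360 x^3 - 1680 x.

H_7(x); series = 128 x^7 - 1344 x^5 + 3360 x^3 - 1680 x


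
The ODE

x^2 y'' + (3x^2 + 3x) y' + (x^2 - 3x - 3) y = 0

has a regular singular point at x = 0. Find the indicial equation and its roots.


Divide by x^2 to reach normal form y'' + P_1(x) y' + P_2(x) y = 0 with P_1(x) = 3 + 3/x and P_2(x) = 1 - 3/x - 3/x^2.
x = 0 is a singular point because the y'-coefficient 3 + 3/x has a pole at x = 0 and the y-coefficient 1 - 3/x - 3/x^2 has a pole at x = 0.
It is a regular singular point because x P_1(x) = p(x) = 3x + 3 and x^2 P_2(x) = q(x) = x^2 - 3x - 3 are polynomials, hence analytic at x = 0.
p(0) = 3,  q(0) = -3.
Indicial equation: r(r-1) + p(0) r + q(0) = 0, i.e. r^2 + (p(0) - 1) r + q(0) = 0, i.e. r^2 + 2 r - 3 = 0.
Discriminant: (2)^2 - 4(-3) = 16, so r = (-2 ± 4)/2.
Solving: r_1 = 1, r_2 = -3.

indicial: r^2 + 2 r - 3 = 0; roots r_1 = 1, r_2 = -3


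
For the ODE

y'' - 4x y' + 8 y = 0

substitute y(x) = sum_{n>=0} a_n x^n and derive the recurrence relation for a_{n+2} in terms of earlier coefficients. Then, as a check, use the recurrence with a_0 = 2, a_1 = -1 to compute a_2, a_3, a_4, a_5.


Substitute y = sum_n a_n x^n.
y''(x) has coefficient (n+2)(n+1) a_{n+2} at x^n;
-4 x y'(x) has coefficient -4 n a_n at x^n (shift);
8 y(x) has coefficient 8 a_n at x^n.
Matching x^n: (n+2)(n+1) a_{n+2} + (-4n + 8) a_n = 0.
Thus a_{n+2} = (4n - 8) / ((n+1)(n+2)) * a_n.

Check with a_0 = 2, a_1 = -1 (apply the recurrence for n = 0, 1, 2, 3): a_0 = 2, a_1 = -1, a_2 = -8, a_3 = 2/3, a_4 = 0, a_5 = 2/15.

a_(n+2) = (4n - 8) / ((n+1)(n+2)) * a_n; check: a_0 = 2, a_1 = -1, a_2 = -8, a_3 = 2/3, a_4 = 0, a_5 = 2/15


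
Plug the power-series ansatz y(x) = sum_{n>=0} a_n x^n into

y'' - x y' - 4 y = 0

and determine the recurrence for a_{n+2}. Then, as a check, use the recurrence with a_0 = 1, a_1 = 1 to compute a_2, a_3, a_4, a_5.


Substitute y = sum_n a_n x^n.
y''(x) has coefficient (n+2)(n+1) a_{n+2} at x^n;
-x y'(x) has coefficient -n a_n at x^n (shift);
-4 y(x) has coefficient -4 a_n at x^n.
Matching x^n: (n+2)(n+1) a_{n+2} + (-n - 4) a_n = 0.
Thus a_{n+2} = (n + 4) / ((n+1)(n+2)) * a_n.

Check with a_0 = 1, a_1 = 1 (apply the recurrence for n = 0, 1, 2, 3): a_0 = 1, a_1 = 1, a_2 = 2, a_3 = 5/6, a_4 = 1, a_5 = 7/24.

a_(n+2) = (n + 4) / ((n+1)(n+2)) * a_n; check: a_0 = 1, a_1 = 1, a_2 = 2, a_3 = 5/6, a_4 = 1, a_5 = 7/24


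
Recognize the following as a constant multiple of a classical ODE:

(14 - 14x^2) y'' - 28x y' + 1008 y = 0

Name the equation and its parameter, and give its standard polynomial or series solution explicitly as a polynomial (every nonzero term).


All three coefficients share the factor 14; dividing through by 14 gives  (1 - x^2) y'' - 2x y' + 72 y = 0.
This matches the Legendre equation (1 - x^2) y'' - 2x y' + n(n+1) y = 0 (note the -2x y' term) with n(n+1) = 72, so n = 8; the polynomial solution is P_8(x).
With y = sum_k a_k x^k, matching x^k gives (k+2)(k+1) a_{k+2} = [k(k+1) - n(n+1)] a_k = (k - 8)(k + 9) a_k. The right side vanishes at k = 8, so the series with the parity of 8 terminates at degree 8.
Standard normalization (P_n(1) = 1): leading coefficient (2n)!/(2^n (n!)^2) = 20922789888000/(256*1625702400) = 6435/128, so a_8 = 6435/128. Work downward with a_k = (k+1)(k+2) a_{k+2} / ((k - 8)(k + 9)):
  a_6 = (7)(8)(6435/128) / ((6 - 8)(6 + 9)) = (45045/16)/(-30) = -3003/32
  a_4 = (5)(6)(-3003/32) / ((4 - 8)(4 + 9)) = (-45045/16)/(-52) = 3465/64
  a_2 = (3)(4)(3465/64) / ((2 - 8)(2 + 9)) = (10395/16)/(-66) = -315/32
  a_0 = (1)(2)(-315/32) / ((0 - 8)(0 + 9)) = (-315/16)/(-72) = 35/128
Hence P_8(x) = 6435 x^8/128 - 3003 x^6/32 + 3465 x^4/64 - 315 x^2/32 + 35/128.

P_8(x); series = 6435 x^8/128 - 3003 x^6/32 + 3465 x^4/64 - 315 x^2/32 + 35/128


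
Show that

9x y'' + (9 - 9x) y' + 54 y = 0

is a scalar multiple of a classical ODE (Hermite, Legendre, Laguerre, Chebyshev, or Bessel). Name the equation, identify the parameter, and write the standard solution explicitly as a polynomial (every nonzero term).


All three coefficients share the factor 9; dividing through by 9 gives  x y'' + (1 - x) y' + 6 y = 0.
This matches the Laguerre equation x y'' + (1 - x) y' + n y = 0 with n = 6; the polynomial solution is L_6(x).
With y = sum_k a_k x^k, matching x^k gives (k+1)k a_{k+1} + (k+1) a_{k+1} - k a_k + n a_k = 0, i.e. (k+1)^2 a_{k+1} = (k - n) a_k = (k - 6) a_k. The right side vanishes at k = 6, so the series terminates at degree 6.
Standard normalization L_n(0) = 1 gives a_0 = 1. Work upward with a_{k+1} = (k - 6) a_k / (k+1)^2:
  a_1 = (0 - 6)(1) / 1^2 = -6/1 = -6
  a_2 = (1 - 6)(-6) / 2^2 = 30/4 = 15/2
  a_3 = (2 - 6)(15/2) / 3^2 = -30/9 = -10/3
  a_4 = (3 - 6)(-10/3) / 4^2 = 10/16 = 5/8
  a_5 = (4 - 6)(5/8) / 5^2 = (-5/4)/25 = -1/20
  a_6 = (5 - 6)(-1/20) / 6^2 = (1/20)/36 = 1/720
Hence L_6(x) = x^6/720 - x^5/20 + 5 x^4/8 - 10 x^3/3 + 15 x^2/2 - 6 x + 1.

L_6(x); series = x^6/720 - x^5/20 + 5 x^4/8 - 10 x^3/3 + 15 x^2/2 - 6 x + 1


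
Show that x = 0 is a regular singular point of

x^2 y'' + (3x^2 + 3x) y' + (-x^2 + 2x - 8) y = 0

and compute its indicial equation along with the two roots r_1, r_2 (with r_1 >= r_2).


Divide by x^2 to reach normal form y'' + P_1(x) y' + P_2(x) y = 0 with P_1(x) = 3 + 3/x and P_2(x) = -1 + 2/x - 8/x^2.
x = 0 is a singular point because the y'-coefficient 3 + 3/x has a pole at x = 0 and the y-coefficient -1 + 2/x - 8/x^2 has a pole at x = 0.
It is a regular singular point because x P_1(x) = p(x) = 3x + 3 and x^2 P_2(x) = q(x) = -x^2 + 2x - 8 are polynomials, hence analytic at x = 0.
p(0) = 3,  q(0) = -8.
Indicial equation: r(r-1) + p(0) r + q(0) = 0, i.e. r^2 + (p(0) - 1) r + q(0) = 0, i.e. r^2 + 2 r - 8 = 0.
Discriminant: (2)^2 - 4(-8) = 36, so r = (-2 ± 6)/2.
Solving: r_1 = 2, r_2 = -4.

indicial: r^2 + 2 r - 8 = 0; roots r_1 = 2, r_2 = -4


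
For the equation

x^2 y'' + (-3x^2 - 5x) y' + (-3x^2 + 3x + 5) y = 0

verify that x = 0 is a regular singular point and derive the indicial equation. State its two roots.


Divide by x^2 to reach normal form y'' + P_1(x) y' + P_2(x) y = 0 with P_1(x) = -3 - 5/x and P_2(x) = -3 + 3/x + 5/x^2.
x = 0 is a singular point because the y'-coefficient -3 - 5/x has a pole at x = 0 and the y-coefficient -3 + 3/x + 5/x^2 has a pole at x = 0.
It is a regular singular point because x P_1(x) = p(x) = -3x - 5 and x^2 P_2(x) = q(x) = -3x^2 + 3x + 5 are polynomials, hence analytic at x = 0.
p(0) = -5,  q(0) = 5.
Indicial equation: r(r-1) + p(0) r + q(0) = 0, i.e. r^2 + (p(0) - 1) r + q(0) = 0, i.e. r^2 - 6 r + 5 = 0.
Discriminant: (-6)^2 - 4(5) = 16, so r = (6 ± 4)/2.
Solving: r_1 = 5, r_2 = 1.

indicial: r^2 - 6 r + 5 = 0; roots r_1 = 5, r_2 = 1


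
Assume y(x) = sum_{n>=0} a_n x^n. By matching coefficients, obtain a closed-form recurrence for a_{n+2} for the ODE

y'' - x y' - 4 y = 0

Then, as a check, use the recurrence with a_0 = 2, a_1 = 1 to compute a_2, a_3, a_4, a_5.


Substitute y = sum_n a_n x^n.
y''(x) has coefficient (n+2)(n+1) a_{n+2} at x^n;
-x y'(x) has coefficient -n a_n at x^n (shift);
-4 y(x) has coefficient -4 a_n at x^n.
Matching x^n: (n+2)(n+1) a_{n+2} + (-n - 4) a_n = 0.
Thus a_{n+2} = (n + 4) / ((n+1)(n+2)) * a_n.

Check with a_0 = 2, a_1 = 1 (apply the recurrence for n = 0, 1, 2, 3): a_0 = 2, a_1 = 1, a_2 = 4, a_3 = 5/6, a_4 = 2, a_5 = 7/24.

a_(n+2) = (n + 4) / ((n+1)(n+2)) * a_n; check: a_0 = 2, a_1 = 1, a_2 = 4, a_3 = 5/6, a_4 = 2, a_5 = 7/24


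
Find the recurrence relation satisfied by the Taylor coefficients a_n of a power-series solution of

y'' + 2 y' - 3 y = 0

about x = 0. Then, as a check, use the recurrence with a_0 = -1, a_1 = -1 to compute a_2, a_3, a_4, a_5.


Substitute y = sum_n a_n x^n.
y''(x) has coefficient (n+2)(n+1) a_{n+2} at x^n;
2 y'(x) has coefficient 2 (n+1) a_{n+1} at x^n;
-3 y(x) has coefficient -3 a_n at x^n.
Matching x^n: (n+2)(n+1) a_{n+2} + 2 (n+1) a_{n+1} - 3 a_n = 0.
Thus a_{n+2} = [-2 (n+1) a_{n+1} + 3 a_n] / ((n+1)(n+2)).

Check with a_0 = -1, a_1 = -1 (apply the recurrence for n = 0, 1, 2, 3): a_0 = -1, a_1 = -1, a_2 = -1/2, a_3 = -1/6, a_4 = -1/24, a_5 = -1/120.

a_(n+2) = [-2 (n+1) a_(n+1) + 3 a_n] / ((n+1)(n+2)); check: a_0 = -1, a_1 = -1, a_2 = -1/2, a_3 = -1/6, a_4 = -1/24, a_5 = -1/120


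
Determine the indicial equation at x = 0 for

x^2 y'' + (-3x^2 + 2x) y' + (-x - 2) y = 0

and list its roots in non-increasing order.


Divide by x^2 to reach normal form y'' + P_1(x) y' + P_2(x) y = 0 with P_1(x) = -3 + 2/x and P_2(x) = -1/x - 2/x^2.
x = 0 is a singular point because the y'-coefficient -3 + 2/x has a pole at x = 0 and the y-coefficient -1/x - 2/x^2 has a pole at x = 0.
It is a regular singular point because x P_1(x) = p(x) = 2 - 3x and x^2 P_2(x) = q(x) = -x - 2 are polynomials, hence analytic at x = 0.
p(0) = 2,  q(0) = -2.
Indicial equation: r(r-1) + p(0) r + q(0) = 0, i.e. r^2 + (p(0) - 1) r + q(0) = 0, i.e. r^2 + 1 r - 2 = 0.
Discriminant: (1)^2 - 4(-2) = 9, so r = (-1 ± 3)/2.
Solving: r_1 = 1, r_2 = -2.

indicial: r^2 + 1 r - 2 = 0; roots r_1 = 1, r_2 = -2


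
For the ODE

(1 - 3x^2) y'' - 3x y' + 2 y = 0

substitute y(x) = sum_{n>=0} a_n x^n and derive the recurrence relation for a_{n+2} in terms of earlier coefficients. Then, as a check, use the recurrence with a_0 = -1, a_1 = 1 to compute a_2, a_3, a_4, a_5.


Substitute y = sum_n a_n x^n.
(1 - 3 x^2) y'' contributes (n+2)(n+1) a_{n+2} - 3 n(n-1) a_n at x^n.
-3 x y'(x) contributes -3 n a_n at x^n.
2 y(x) contributes 2 a_n at x^n.
Matching x^n: (n+2)(n+1) a_{n+2} + (-3 n(n-1) - 3 n + 2) a_n = 0.
Thus a_{n+2} = (3 n(n-1) + 3 n - 2) / ((n+1)(n+2)) * a_n.

Check with a_0 = -1, a_1 = 1 (apply the recurrence for n = 0, 1, 2, 3): a_0 = -1, a_1 = 1, a_2 = 1, a_3 = 1/6, a_4 = 5/6, a_5 = 5/24.

a_(n+2) = (3 n(n-1) + 3 n - 2) / ((n+1)(n+2)) * a_n; check: a_0 = -1, a_1 = 1, a_2 = 1, a_3 = 1/6, a_4 = 5/6, a_5 = 5/24


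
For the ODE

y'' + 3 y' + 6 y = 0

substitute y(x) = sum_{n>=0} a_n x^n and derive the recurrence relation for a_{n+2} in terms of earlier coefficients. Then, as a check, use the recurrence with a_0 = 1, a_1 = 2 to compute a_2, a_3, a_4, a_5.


Substitute y = sum_n a_n x^n.
y''(x) has coefficient (n+2)(n+1) a_{n+2} at x^n;
3 y'(x) has coefficient 3 (n+1) a_{n+1} at x^n;
6 y(x) has coefficient 6 a_n at x^n.
Matching x^n: (n+2)(n+1) a_{n+2} + 3 (n+1) a_{n+1} + 6 a_n = 0.
Thus a_{n+2} = [-3 (n+1) a_{n+1} - 6 a_n] / ((n+1)(n+2)).

Check with a_0 = 1, a_1 = 2 (apply the recurrence for n = 0, 1, 2, 3): a_0 = 1, a_1 = 2, a_2 = -6, a_3 = 4, a_4 = 0, a_5 = -6/5.

a_(n+2) = [-3 (n+1) a_(n+1) - 6 a_n] / ((n+1)(n+2)); check: a_0 = 1, a_1 = 2, a_2 = -6, a_3 = 4, a_4 = 0, a_5 = -6/5


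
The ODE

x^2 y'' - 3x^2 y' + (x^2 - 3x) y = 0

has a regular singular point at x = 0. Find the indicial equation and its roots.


Divide by x^2 to reach normal form y'' + P_1(x) y' + P_2(x) y = 0 with P_1(x) = -3 and P_2(x) = 1 - 3/x.
x = 0 is a singular point because the y-coefficient 1 - 3/x has a pole at x = 0.
It is a regular singular point because x P_1(x) = p(x) = -3x and x^2 P_2(x) = q(x) = x^2 - 3x are polynomials, hence analytic at x = 0.
p(0) = 0,  q(0) = 0.
Indicial equation: r(r-1) + p(0) r + q(0) = 0, i.e. r^2 + (p(0) - 1) r + q(0) = 0, i.e. r^2 - 1 r = 0.
Discriminant: (-1)^2 - 4(0) = 1, so r = (1 ± 1)/2.
Solving: r_1 = 1, r_2 = 0.

indicial: r^2 - 1 r = 0; roots r_1 = 1, r_2 = 0


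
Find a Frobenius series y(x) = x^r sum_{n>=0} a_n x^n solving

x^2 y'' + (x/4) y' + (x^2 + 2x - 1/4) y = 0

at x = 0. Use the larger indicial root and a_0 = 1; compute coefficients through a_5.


Write in Frobenius form y'' + (p(x)/x) y' + (q(x)/x^2) y = 0:
  p(x) = 1/4,  q(x) = x^2 + 2x - 1/4.
Indicial equation: r(r-1) + (1/4) r + (-1/4) = 0 -> roots r_1 = 1, r_2 = -1/4.
Take r = r_1 = 1. Let y(x) = x^r sum_{n>=0} a_n x^n with a_0 = 1.
Substitute y = x^r sum a_n x^n and match x^{r+n}. The recurrence is
  D(n) a_n + 2 a_{n-1} + 1 a_{n-2} = 0,  where D(n) = (r+n)(r+n-1) + (1/4)(r+n) + (-1/4).
  a_n = [-2 a_{n-1} - 1 a_{n-2}] / D(n).
Since the indicial polynomial factors as (r - r_1)(r - r_2), D(n) = (r_1 + n - r_1)(r_1 + n - r_2) = n(n + 5/4).
Evaluating step by step (a_0 = 1):
  n = 1: D(1) = 1(1 + 5/4) = 9/4; numerator = -2(1) = -2; a_1 = (-2)/(9/4) = -8/9
  n = 2: D(2) = 2(2 + 5/4) = 13/2; numerator = -2(-8/9) - 1(1) = 7/9; a_2 = (7/9)/(13/2) = 14/117
  n = 3: D(3) = 3(3 + 5/4) = 51/4; numerator = -2(14/117) - 1(-8/9) = 76/117; a_3 = (76/117)/(51/4) = 304/5967
  n = 4: D(4) = 4(4 + 5/4) = 21; numerator = -2(304/5967) - 1(14/117) = -1322/5967; a_4 = (-1322/5967)/(21) = -1322/125307
  n = 5: D(5) = 5(5 + 5/4) = 125/4; numerator = -2(-1322/125307) - 1(304/5967) = -220/7371; a_5 = (-220/7371)/(125/4) = -176/184275

r = 1; a_0 = 1; a_1 = -8/9; a_2 = 14/117; a_3 = 304/5967; a_4 = -1322/125307; a_5 = -176/184275


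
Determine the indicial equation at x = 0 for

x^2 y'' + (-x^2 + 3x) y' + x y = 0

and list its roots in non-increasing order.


Divide by x^2 to reach normal form y'' + P_1(x) y' + P_2(x) y = 0 with P_1(x) = -1 + 3/x and P_2(x) = 1/x.
x = 0 is a singular point because the y'-coefficient -1 + 3/x has a pole at x = 0 and the y-coefficient 1/x has a pole at x = 0.
It is a regular singular point because x P_1(x) = p(x) = 3 - x and x^2 P_2(x) = q(x) = x are polynomials, hence analytic at x = 0.
p(0) = 3,  q(0) = 0.
Indicial equation: r(r-1) + p(0) r + q(0) = 0, i.e. r^2 + (p(0) - 1) r + q(0) = 0, i.e. r^2 + 2 r = 0.
Discriminant: (2)^2 - 4(0) = 4, so r = (-2 ± 2)/2.
Solving: r_1 = 0, r_2 = -2.

indicial: r^2 + 2 r = 0; roots r_1 = 0, r_2 = -2


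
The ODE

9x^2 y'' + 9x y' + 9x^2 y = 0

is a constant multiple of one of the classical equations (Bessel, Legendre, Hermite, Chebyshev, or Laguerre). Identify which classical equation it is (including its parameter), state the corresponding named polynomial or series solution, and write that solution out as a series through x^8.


All three coefficients share the factor 9; dividing through by 9 gives  x^2 y'' + x y' + x^2 y = 0.
This matches the Bessel equation x^2 y'' + x y' + (x^2 - nu^2) y = 0 with nu^2 = 0, so nu = 0; the solution bounded at x = 0 is J_0(x).
Frobenius at x = 0: indicial roots ±nu; for r = nu the recurrence k(k + 2nu) c_k = -c_{k-2} gives the standard series J_nu(x) = sum_{k>=0} (-1)^k / (k! (k+nu)!) (x/2)^(2k+nu). Evaluate the first 5 terms:
  k = 0: (-1)^0 / (0! * 0! * 2^0) x^0 = 1/(1*1*1) x^0 = (1) x^0
  k = 1: (-1)^1 / (1! * 1! * 2^2) x^2 = -1/(1*1*4) x^2 = (-1/4) x^2
  k = 2: (-1)^2 / (2! * 2! * 2^4) x^4 = 1/(2*2*16) x^4 = (1/64) x^4
  k = 3: (-1)^3 / (3! * 3! * 2^6) x^6 = -1/(6*6*64) x^6 = (-1/2304) x^6
  k = 4: (-1)^4 / (4! * 4! * 2^8) x^8 = 1/(24*24*256) x^8 = (1/147456) x^8
Hence J_0(x) = x^8/147456 - x^6/2304 + x^4/64 - x^2/4 + 1 + ....

J_0(x); series = x^8/147456 - x^6/2304 + x^4/64 - x^2/4 + 1


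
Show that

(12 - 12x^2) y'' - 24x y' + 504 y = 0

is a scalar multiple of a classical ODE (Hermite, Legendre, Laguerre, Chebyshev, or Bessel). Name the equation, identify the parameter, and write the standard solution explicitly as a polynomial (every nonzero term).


All three coefficients share the factor 12; dividing through by 12 gives  (1 - x^2) y'' - 2x y' + 42 y = 0.
This matches the Legendre equation (1 - x^2) y'' - 2x y' + n(n+1) y = 0 (note the -2x y' term) with n(n+1) = 42, so n = 6; the polynomial solution is P_6(x).
With y = sum_k a_k x^k, matching x^k gives (k+2)(k+1) a_{k+2} = [k(k+1) - n(n+1)] a_k = (k - 6)(k + 7) a_k. The right side vanishes at k = 6, so the series with the parity of 6 terminates at degree 6.
Standard normalization (P_n(1) = 1): leading coefficient (2n)!/(2^n (n!)^2) = 479001600/(64*518400) = 231/16, so a_6 = 231/16. Work downward with a_k = (k+1)(k+2) a_{k+2} / ((k - 6)(k + 7)):
  a_4 = (5)(6)(231/16) / ((4 - 6)(4 + 7)) = (3465/8)/(-22) = -315/16
  a_2 = (3)(4)(-315/16) / ((2 - 6)(2 + 7)) = (-945/4)/(-36) = 105/16
  a_0 = (1)(2)(105/16) / ((0 - 6)(0 + 7)) = (105/8)/(-42) = -5/16
Hence P_6(x) = 231 x^6/16 - 315 x^4/16 + 105 x^2/16 - 5/16.

P_6(x); series = 231 x^6/16 - 315 x^4/16 + 105 x^2/16 - 5/16


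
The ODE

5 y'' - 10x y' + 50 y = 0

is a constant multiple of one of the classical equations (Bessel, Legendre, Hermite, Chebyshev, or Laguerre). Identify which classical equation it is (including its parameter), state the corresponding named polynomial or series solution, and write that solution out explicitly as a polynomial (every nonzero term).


All three coefficients share the factor 5; dividing through by 5 gives  y'' - 2x y' + 10 y = 0.
This matches the Hermite equation y'' - 2x y' + 2n y = 0 with 2n = 10, so n = 5; the polynomial solution is H_5(x).
With y = sum_k a_k x^k, matching x^k gives (k+2)(k+1) a_{k+2} = 2(k - n) a_k = 2(k - 5) a_k. The right side vanishes at k = 5, so the series with the parity of 5 terminates at degree 5.
Standard normalization: leading coefficient of H_n is 2^n, so a_5 = 2^5 = 32. Work downward with a_k = (k+1)(k+2) a_{k+2} / (2(k - n)):
  a_3 = (4)(5)(32) / (2(3 - 5)) = 640/(-4) = -160
  a_1 = (2)(3)(-160) / (2(1 - 5)) = -960/(-8) = 120
Hence H_5(x) = 32 x^5 - 160 x^3 + 120 x.

H_5(x); series = 32 x^5 - 160 x^3 + 120 x


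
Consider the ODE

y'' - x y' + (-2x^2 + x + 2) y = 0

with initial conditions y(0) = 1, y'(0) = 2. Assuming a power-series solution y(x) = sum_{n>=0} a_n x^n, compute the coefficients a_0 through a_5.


Ansatz: y(x) = sum_{n>=0} a_n x^n, so y'(x) = sum_{n>=1} n a_n x^(n-1) and y''(x) = sum_{n>=2} n(n-1) a_n x^(n-2).
Substitute into P(x) y'' + Q(x) y' + R(x) y = 0 with P(x) = 1, Q(x) = -x, R(x) = -2x^2 + x + 2, and match powers of x.
Initial conditions: a_0 = 1, a_1 = 2.
Setting the coefficient of each power of x to zero and solving order by order (substituting the coefficients already found):
  x^0: 2 a_2 + 2 a_0 = 0  ->  2 a_2 = -2 a_0 = -2  ->  a_2 = -1
  x^1: 6 a_3 + a_1 + a_0 = 0  ->  6 a_3 = -a_1 - a_0 = -3  ->  a_3 = -1/2
  x^2: 12 a_4 + a_1 - 2 a_0 = 0  ->  12 a_4 = -a_1 + 2 a_0 = 0  ->  a_4 = 0
  x^3: 20 a_5 - a_3 + a_2 - 2 a_1 = 0  ->  20 a_5 = a_3 - a_2 + 2 a_1 = 9/2  ->  a_5 = 9/40
Truncated series: y(x) = 1 + 2 x - x^2 - (1/2) x^3 + (9/40) x^5 + O(x^6).

a_0 = 1; a_1 = 2; a_2 = -1; a_3 = -1/2; a_4 = 0; a_5 = 9/40


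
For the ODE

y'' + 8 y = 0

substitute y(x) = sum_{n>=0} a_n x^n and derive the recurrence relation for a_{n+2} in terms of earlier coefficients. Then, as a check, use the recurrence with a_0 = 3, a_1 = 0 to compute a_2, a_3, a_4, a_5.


Substitute y = sum_n a_n x^n into y'' + (const) y = 0.
y''(x) = sum_{n>=0} (n+2)(n+1) a_{n+2} x^n.
The ODE becomes sum_n [(n+2)(n+1) a_{n+2} + 8 a_n] x^n = 0.
Setting each coefficient to zero gives the recurrence:
  (n+2)(n+1) a_{n+2} + 8 a_n = 0,
  a_{n+2} = -8 / ((n+1)(n+2)) a_n.

Check with a_0 = 3, a_1 = 0 (apply the recurrence for n = 0, 1, 2, 3): a_0 = 3, a_1 = 0, a_2 = -12, a_3 = 0, a_4 = 8, a_5 = 0.

a_{n+2} = -8/((n+1)(n+2)) * a_n; check: a_0 = 3, a_1 = 0, a_2 = -12, a_3 = 0, a_4 = 8, a_5 = 0


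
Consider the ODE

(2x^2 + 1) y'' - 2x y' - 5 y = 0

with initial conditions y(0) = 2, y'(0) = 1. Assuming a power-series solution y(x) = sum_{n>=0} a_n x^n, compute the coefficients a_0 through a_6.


Ansatz: y(x) = sum_{n>=0} a_n x^n, so y'(x) = sum_{n>=1} n a_n x^(n-1) and y''(x) = sum_{n>=2} n(n-1) a_n x^(n-2).
Substitute into P(x) y'' + Q(x) y' + R(x) y = 0 with P(x) = 2x^2 + 1, Q(x) = -2x, R(x) = -5, and match powers of x.
Initial conditions: a_0 = 2, a_1 = 1.
Setting the coefficient of each power of x to zero and solving order by order (substituting the coefficients already found):
  x^0: 2 a_2 - 5 a_0 = 0  ->  2 a_2 = 5 a_0 = 10  ->  a_2 = 5
  x^1: 6 a_3 - 7 a_1 = 0  ->  6 a_3 = 7 a_1 = 7  ->  a_3 = 7/6
  x^2: 12 a_4 - 5 a_2 = 0  ->  12 a_4 = 5 a_2 = 25  ->  a_4 = 25/12
  x^3: 20 a_5 + a_3 = 0  ->  20 a_5 = -a_3 = -7/6  ->  a_5 = -7/120
  x^4: 30 a_6 + 11 a_4 = 0  ->  30 a_6 = -11 a_4 = -275/12  ->  a_6 = -55/72
Truncated series: y(x) = 2 + x + 5 x^2 + (7/6) x^3 + (25/12) x^4 - (7/120) x^5 - (55/72) x^6 + O(x^7).

a_0 = 2; a_1 = 1; a_2 = 5; a_3 = 7/6; a_4 = 25/12; a_5 = -7/120; a_6 = -55/72


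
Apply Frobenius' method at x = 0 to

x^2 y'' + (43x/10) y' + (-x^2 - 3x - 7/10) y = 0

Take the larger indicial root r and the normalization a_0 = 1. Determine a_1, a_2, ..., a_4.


Write in Frobenius form y'' + (p(x)/x) y' + (q(x)/x^2) y = 0:
  p(x) = 43/10,  q(x) = -x^2 - 3x - 7/10.
Indicial equation: r(r-1) + (43/10) r + (-7/10) = 0 -> roots r_1 = 1/5, r_2 = -7/2.
Take r = r_1 = 1/5. Let y(x) = x^r sum_{n>=0} a_n x^n with a_0 = 1.
Substitute y = x^r sum a_n x^n and match x^{r+n}. The recurrence is
  D(n) a_n - 3 a_{n-1} - 1 a_{n-2} = 0,  where D(n) = (r+n)(r+n-1) + (43/10)(r+n) + (-7/10).
  a_n = [3 a_{n-1} + 1 a_{n-2}] / D(n).
Since the indicial polynomial factors as (r - r_1)(r - r_2), D(n) = (r_1 + n - r_1)(r_1 + n - r_2) = n(n + 37/10).
Evaluating step by step (a_0 = 1):
  n = 1: D(1) = 1(1 + 37/10) = 47/10; numerator = 3(1) = 3; a_1 = (3)/(47/10) = 30/47
  n = 2: D(2) = 2(2 + 37/10) = 57/5; numerator = 3(30/47) + 1(1) = 137/47; a_2 = (137/47)/(57/5) = 685/2679
  n = 3: D(3) = 3(3 + 37/10) = 201/10; numerator = 3(685/2679) + 1(30/47) = 1255/893; a_3 = (1255/893)/(201/10) = 12550/179493
  n = 4: D(4) = 4(4 + 37/10) = 154/5; numerator = 3(12550/179493) + 1(685/2679) = 83545/179493; a_4 = (83545/179493)/(154/5) = 5425/358986

r = 1/5; a_0 = 1; a_1 = 30/47; a_2 = 685/2679; a_3 = 12550/179493; a_4 = 5425/358986


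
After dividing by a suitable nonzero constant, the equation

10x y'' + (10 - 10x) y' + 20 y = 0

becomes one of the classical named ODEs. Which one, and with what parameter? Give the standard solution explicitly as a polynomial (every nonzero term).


All three coefficients share the factor 10; dividing through by 10 gives  x y'' + (1 - x) y' + 2 y = 0.
This matches the Laguerre equation x y'' + (1 - x) y' + n y = 0 with n = 2; the polynomial solution is L_2(x).
With y = sum_k a_k x^k, matching x^k gives (k+1)k a_{k+1} + (k+1) a_{k+1} - k a_k + n a_k = 0, i.e. (k+1)^2 a_{k+1} = (k - n) a_k = (k - 2) a_k. The right side vanishes at k = 2, so the series terminates at degree 2.
Standard normalization L_n(0) = 1 gives a_0 = 1. Work upward with a_{k+1} = (k - 2) a_k / (k+1)^2:
  a_1 = (0 - 2)(1) / 1^2 = -2/1 = -2
  a_2 = (1 - 2)(-2) / 2^2 = 2/4 = 1/2
Hence L_2(x) = x^2/2 - 2 x + 1.

L_2(x); series = x^2/2 - 2 x + 1


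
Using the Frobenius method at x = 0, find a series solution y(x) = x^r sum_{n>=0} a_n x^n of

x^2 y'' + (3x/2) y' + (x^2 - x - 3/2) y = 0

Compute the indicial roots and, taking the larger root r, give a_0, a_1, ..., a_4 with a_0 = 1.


Write in Frobenius form y'' + (p(x)/x) y' + (q(x)/x^2) y = 0:
  p(x) = 3/2,  q(x) = x^2 - x - 3/2.
Indicial equation: r(r-1) + (3/2) r + (-3/2) = 0 -> roots r_1 = 1, r_2 = -3/2.
Take r = r_1 = 1. Let y(x) = x^r sum_{n>=0} a_n x^n with a_0 = 1.
Substitute y = x^r sum a_n x^n and match x^{r+n}. The recurrence is
  D(n) a_n - 1 a_{n-1} + 1 a_{n-2} = 0,  where D(n) = (r+n)(r+n-1) + (3/2)(r+n) + (-3/2).
  a_n = [1 a_{n-1} - 1 a_{n-2}] / D(n).
Since the indicial polynomial factors as (r - r_1)(r - r_2), D(n) = (r_1 + n - r_1)(r_1 + n - r_2) = n(n + 5/2).
Evaluating step by step (a_0 = 1):
  n = 1: D(1) = 1(1 + 5/2) = 7/2; numerator = 1(1) = 1; a_1 = (1)/(7/2) = 2/7
  n = 2: D(2) = 2(2 + 5/2) = 9; numerator = 1(2/7) - 1(1) = -5/7; a_2 = (-5/7)/(9) = -5/63
  n = 3: D(3) = 3(3 + 5/2) = 33/2; numerator = 1(-5/63) - 1(2/7) = -23/63; a_3 = (-23/63)/(33/2) = -46/2079
  n = 4: D(4) = 4(4 + 5/2) = 26; numerator = 1(-46/2079) - 1(-5/63) = 17/297; a_4 = (17/297)/(26) = 17/7722

r = 1; a_0 = 1; a_1 = 2/7; a_2 = -5/63; a_3 = -46/2079; a_4 = 17/7722


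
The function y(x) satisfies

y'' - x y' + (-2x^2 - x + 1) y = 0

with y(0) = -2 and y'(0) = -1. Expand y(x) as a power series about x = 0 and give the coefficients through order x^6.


Ansatz: y(x) = sum_{n>=0} a_n x^n, so y'(x) = sum_{n>=1} n a_n x^(n-1) and y''(x) = sum_{n>=2} n(n-1) a_n x^(n-2).
Substitute into P(x) y'' + Q(x) y' + R(x) y = 0 with P(x) = 1, Q(x) = -x, R(x) = -2x^2 - x + 1, and match powers of x.
Initial conditions: a_0 = -2, a_1 = -1.
Setting the coefficient of each power of x to zero and solving order by order (substituting the coefficients already found):
  x^0: 2 a_2 + a_0 = 0  ->  2 a_2 = -a_0 = 2  ->  a_2 = 1
  x^1: 6 a_3 - a_0 = 0  ->  6 a_3 = a_0 = -2  ->  a_3 = -1/3
  x^2: 12 a_4 - a_2 - a_1 - 2 a_0 = 0  ->  12 a_4 = a_2 + a_1 + 2 a_0 = -4  ->  a_4 = -1/3
  x^3: 20 a_5 - 2 a_3 - a_2 - 2 a_1 = 0  ->  20 a_5 = 2 a_3 + a_2 + 2 a_1 = -5/3  ->  a_5 = -1/12
  x^4: 30 a_6 - 3 a_4 - a_3 - 2 a_2 = 0  ->  30 a_6 = 3 a_4 + a_3 + 2 a_2 = 2/3  ->  a_6 = 1/45
Truncated series: y(x) = -2 - x + x^2 - (1/3) x^3 - (1/3) x^4 - (1/12) x^5 + (1/45) x^6 + O(x^7).

a_0 = -2; a_1 = -1; a_2 = 1; a_3 = -1/3; a_4 = -1/3; a_5 = -1/12; a_6 = 1/45


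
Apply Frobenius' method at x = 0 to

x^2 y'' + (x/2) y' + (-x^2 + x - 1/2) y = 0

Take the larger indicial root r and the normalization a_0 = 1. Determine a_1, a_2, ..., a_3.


Write in Frobenius form y'' + (p(x)/x) y' + (q(x)/x^2) y = 0:
  p(x) = 1/2,  q(x) = -x^2 + x - 1/2.
Indicial equation: r(r-1) + (1/2) r + (-1/2) = 0 -> roots r_1 = 1, r_2 = -1/2.
Take r = r_1 = 1. Let y(x) = x^r sum_{n>=0} a_n x^n with a_0 = 1.
Substitute y = x^r sum a_n x^n and match x^{r+n}. The recurrence is
  D(n) a_n + 1 a_{n-1} - 1 a_{n-2} = 0,  where D(n) = (r+n)(r+n-1) + (1/2)(r+n) + (-1/2).
  a_n = [-1 a_{n-1} + 1 a_{n-2}] / D(n).
Since the indicial polynomial factors as (r - r_1)(r - r_2), D(n) = (r_1 + n - r_1)(r_1 + n - r_2) = n(n + 3/2).
Evaluating step by step (a_0 = 1):
  n = 1: D(1) = 1(1 + 3/2) = 5/2; numerator = -1(1) = -1; a_1 = (-1)/(5/2) = -2/5
  n = 2: D(2) = 2(2 + 3/2) = 7; numerator = -1(-2/5) + 1(1) = 7/5; a_2 = (7/5)/(7) = 1/5
  n = 3: D(3) = 3(3 + 3/2) = 27/2; numerator = -1(1/5) + 1(-2/5) = -3/5; a_3 = (-3/5)/(27/2) = -2/45

r = 1; a_0 = 1; a_1 = -2/5; a_2 = 1/5; a_3 = -2/45


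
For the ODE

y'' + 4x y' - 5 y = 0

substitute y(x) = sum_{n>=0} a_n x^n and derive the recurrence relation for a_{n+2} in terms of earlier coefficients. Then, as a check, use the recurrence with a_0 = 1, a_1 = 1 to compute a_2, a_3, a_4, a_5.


Substitute y = sum_n a_n x^n.
y''(x) has coefficient (n+2)(n+1) a_{n+2} at x^n;
4 x y'(x) has coefficient 4 n a_n at x^n (shift);
-5 y(x) has coefficient -5 a_n at x^n.
Matching x^n: (n+2)(n+1) a_{n+2} + (4n - 5) a_n = 0.
Thus a_{n+2} = (-4n + 5) / ((n+1)(n+2)) * a_n.

Check with a_0 = 1, a_1 = 1 (apply the recurrence for n = 0, 1, 2, 3): a_0 = 1, a_1 = 1, a_2 = 5/2, a_3 = 1/6, a_4 = -5/8, a_5 = -7/120.

a_(n+2) = (-4n + 5) / ((n+1)(n+2)) * a_n; check: a_0 = 1, a_1 = 1, a_2 = 5/2, a_3 = 1/6, a_4 = -5/8, a_5 = -7/120


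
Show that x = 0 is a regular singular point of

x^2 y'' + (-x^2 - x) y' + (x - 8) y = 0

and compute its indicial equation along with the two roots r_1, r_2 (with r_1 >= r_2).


Divide by x^2 to reach normal form y'' + P_1(x) y' + P_2(x) y = 0 with P_1(x) = -1 - 1/x and P_2(x) = 1/x - 8/x^2.
x = 0 is a singular point because the y'-coefficient -1 - 1/x has a pole at x = 0 and the y-coefficient 1/x - 8/x^2 has a pole at x = 0.
It is a regular singular point because x P_1(x) = p(x) = -x - 1 and x^2 P_2(x) = q(x) = x - 8 are polynomials, hence analytic at x = 0.
p(0) = -1,  q(0) = -8.
Indicial equation: r(r-1) + p(0) r + q(0) = 0, i.e. r^2 + (p(0) - 1) r + q(0) = 0, i.e. r^2 - 2 r - 8 = 0.
Discriminant: (-2)^2 - 4(-8) = 36, so r = (2 ± 6)/2.
Solving: r_1 = 4, r_2 = -2.

indicial: r^2 - 2 r - 8 = 0; roots r_1 = 4, r_2 = -2


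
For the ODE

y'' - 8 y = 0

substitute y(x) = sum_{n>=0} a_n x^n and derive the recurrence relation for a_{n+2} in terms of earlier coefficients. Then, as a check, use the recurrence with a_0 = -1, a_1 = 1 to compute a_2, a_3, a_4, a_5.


Substitute y = sum_n a_n x^n into y'' + (const) y = 0.
y''(x) = sum_{n>=0} (n+2)(n+1) a_{n+2} x^n.
The ODE becomes sum_n [(n+2)(n+1) a_{n+2} - 8 a_n] x^n = 0.
Setting each coefficient to zero gives the recurrence:
  (n+2)(n+1) a_{n+2} - 8 a_n = 0,
  a_{n+2} = 8 / ((n+1)(n+2)) a_n.

Check with a_0 = -1, a_1 = 1 (apply the recurrence for n = 0, 1, 2, 3): a_0 = -1, a_1 = 1, a_2 = -4, a_3 = 4/3, a_4 = -8/3, a_5 = 8/15.

a_{n+2} = 8/((n+1)(n+2)) * a_n; check: a_0 = -1, a_1 = 1, a_2 = -4, a_3 = 4/3, a_4 = -8/3, a_5 = 8/15


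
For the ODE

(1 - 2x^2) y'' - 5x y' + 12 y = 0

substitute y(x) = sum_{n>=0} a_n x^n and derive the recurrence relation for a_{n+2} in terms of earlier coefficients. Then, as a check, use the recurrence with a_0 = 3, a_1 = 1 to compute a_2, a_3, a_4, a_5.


Substitute y = sum_n a_n x^n.
(1 - 2 x^2) y'' contributes (n+2)(n+1) a_{n+2} - 2 n(n-1) a_n at x^n.
-5 x y'(x) contributes -5 n a_n at x^n.
12 y(x) contributes 12 a_n at x^n.
Matching x^n: (n+2)(n+1) a_{n+2} + (-2 n(n-1) - 5 n + 12) a_n = 0.
Thus a_{n+2} = (2 n(n-1) + 5 n - 12) / ((n+1)(n+2)) * a_n.

Check with a_0 = 3, a_1 = 1 (apply the recurrence for n = 0, 1, 2, 3): a_0 = 3, a_1 = 1, a_2 = -18, a_3 = -7/6, a_4 = -3, a_5 = -7/8.

a_(n+2) = (2 n(n-1) + 5 n - 12) / ((n+1)(n+2)) * a_n; check: a_0 = 3, a_1 = 1, a_2 = -18, a_3 = -7/6, a_4 = -3, a_5 = -7/8


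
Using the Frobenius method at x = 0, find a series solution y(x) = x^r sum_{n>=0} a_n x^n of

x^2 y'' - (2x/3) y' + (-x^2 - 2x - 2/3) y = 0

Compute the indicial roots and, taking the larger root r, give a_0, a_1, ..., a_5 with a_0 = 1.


Write in Frobenius form y'' + (p(x)/x) y' + (q(x)/x^2) y = 0:
  p(x) = -2/3,  q(x) = -x^2 - 2x - 2/3.
Indicial equation: r(r-1) + (-2/3) r + (-2/3) = 0 -> roots r_1 = 2, r_2 = -1/3.
Take r = r_1 = 2. Let y(x) = x^r sum_{n>=0} a_n x^n with a_0 = 1.
Substitute y = x^r sum a_n x^n and match x^{r+n}. The recurrence is
  D(n) a_n - 2 a_{n-1} - 1 a_{n-2} = 0,  where D(n) = (r+n)(r+n-1) + (-2/3)(r+n) + (-2/3).
  a_n = [2 a_{n-1} + 1 a_{n-2}] / D(n).
Since the indicial polynomial factors as (r - r_1)(r - r_2), D(n) = (r_1 + n - r_1)(r_1 + n - r_2) = n(n + 7/3).
Evaluating step by step (a_0 = 1):
  n = 1: D(1) = 1(1 + 7/3) = 10/3; numerator = 2(1) = 2; a_1 = (2)/(10/3) = 3/5
  n = 2: D(2) = 2(2 + 7/3) = 26/3; numerator = 2(3/5) + 1(1) = 11/5; a_2 = (11/5)/(26/3) = 33/130
  n = 3: D(3) = 3(3 + 7/3) = 16; numerator = 2(33/130) + 1(3/5) = 72/65; a_3 = (72/65)/(16) = 9/130
  n = 4: D(4) = 4(4 + 7/3) = 76/3; numerator = 2(9/130) + 1(33/130) = 51/130; a_4 = (51/130)/(76/3) = 153/9880
  n = 5: D(5) = 5(5 + 7/3) = 110/3; numerator = 2(153/9880) + 1(9/130) = 99/988; a_5 = (99/988)/(110/3) = 27/9880

r = 2; a_0 = 1; a_1 = 3/5; a_2 = 33/130; a_3 = 9/130; a_4 = 153/9880; a_5 = 27/9880


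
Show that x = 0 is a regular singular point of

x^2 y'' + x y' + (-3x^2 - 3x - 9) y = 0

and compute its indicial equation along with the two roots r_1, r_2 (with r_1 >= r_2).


Divide by x^2 to reach normal form y'' + P_1(x) y' + P_2(x) y = 0 with P_1(x) = 1/x and P_2(x) = -3 - 3/x - 9/x^2.
x = 0 is a singular point because the y'-coefficient 1/x has a pole at x = 0 and the y-coefficient -3 - 3/x - 9/x^2 has a pole at x = 0.
It is a regular singular point because x P_1(x) = p(x) = 1 and x^2 P_2(x) = q(x) = -3x^2 - 3x - 9 are polynomials, hence analytic at x = 0.
p(0) = 1,  q(0) = -9.
Indicial equation: r(r-1) + p(0) r + q(0) = 0, i.e. r^2 + (p(0) - 1) r + q(0) = 0, i.e. r^2 - 9 = 0.
Discriminant: (0)^2 - 4(-9) = 36, so r = (0 ± 6)/2.
Solving: r_1 = 3, r_2 = -3.

indicial: r^2 - 9 = 0; roots r_1 = 3, r_2 = -3


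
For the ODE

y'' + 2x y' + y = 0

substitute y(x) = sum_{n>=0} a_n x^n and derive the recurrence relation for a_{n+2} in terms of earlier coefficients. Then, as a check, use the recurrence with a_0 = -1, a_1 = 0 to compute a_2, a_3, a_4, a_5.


Substitute y = sum_n a_n x^n.
y''(x) has coefficient (n+2)(n+1) a_{n+2} at x^n;
2 x y'(x) has coefficient 2 n a_n at x^n (shift);
y(x) has coefficient 1 a_n at x^n.
Matching x^n: (n+2)(n+1) a_{n+2} + (2n + 1) a_n = 0.
Thus a_{n+2} = (-2n - 1) / ((n+1)(n+2)) * a_n.

Check with a_0 = -1, a_1 = 0 (apply the recurrence for n = 0, 1, 2, 3): a_0 = -1, a_1 = 0, a_2 = 1/2, a_3 = 0, a_4 = -5/24, a_5 = 0.

a_(n+2) = (-2n - 1) / ((n+1)(n+2)) * a_n; check: a_0 = -1, a_1 = 0, a_2 = 1/2, a_3 = 0, a_4 = -5/24, a_5 = 0


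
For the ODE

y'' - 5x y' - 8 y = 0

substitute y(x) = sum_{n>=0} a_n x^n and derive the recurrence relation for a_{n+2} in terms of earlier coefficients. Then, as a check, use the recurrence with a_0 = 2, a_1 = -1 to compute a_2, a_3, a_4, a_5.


Substitute y = sum_n a_n x^n.
y''(x) has coefficient (n+2)(n+1) a_{n+2} at x^n;
-5 x y'(x) has coefficient -5 n a_n at x^n (shift);
-8 y(x) has coefficient -8 a_n at x^n.
Matching x^n: (n+2)(n+1) a_{n+2} + (-5n - 8) a_n = 0.
Thus a_{n+2} = (5n + 8) / ((n+1)(n+2)) * a_n.

Check with a_0 = 2, a_1 = -1 (apply the recurrence for n = 0, 1, 2, 3): a_0 = 2, a_1 = -1, a_2 = 8, a_3 = -13/6, a_4 = 12, a_5 = -299/120.

a_(n+2) = (5n + 8) / ((n+1)(n+2)) * a_n; check: a_0 = 2, a_1 = -1, a_2 = 8, a_3 = -13/6, a_4 = 12, a_5 = -299/120


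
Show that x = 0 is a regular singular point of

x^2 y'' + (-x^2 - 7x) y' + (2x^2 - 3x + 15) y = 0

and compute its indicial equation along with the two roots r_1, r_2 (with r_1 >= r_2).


Divide by x^2 to reach normal form y'' + P_1(x) y' + P_2(x) y = 0 with P_1(x) = -1 - 7/x and P_2(x) = 2 - 3/x + 15/x^2.
x = 0 is a singular point because the y'-coefficient -1 - 7/x has a pole at x = 0 and the y-coefficient 2 - 3/x + 15/x^2 has a pole at x = 0.
It is a regular singular point because x P_1(x) = p(x) = -x - 7 and x^2 P_2(x) = q(x) = 2x^2 - 3x + 15 are polynomials, hence analytic at x = 0.
p(0) = -7,  q(0) = 15.
Indicial equation: r(r-1) + p(0) r + q(0) = 0, i.e. r^2 + (p(0) - 1) r + q(0) = 0, i.e. r^2 - 8 r + 15 = 0.
Discriminant: (-8)^2 - 4(15) = 4, so r = (8 ± 2)/2.
Solving: r_1 = 5, r_2 = 3.

indicial: r^2 - 8 r + 15 = 0; roots r_1 = 5, r_2 = 3


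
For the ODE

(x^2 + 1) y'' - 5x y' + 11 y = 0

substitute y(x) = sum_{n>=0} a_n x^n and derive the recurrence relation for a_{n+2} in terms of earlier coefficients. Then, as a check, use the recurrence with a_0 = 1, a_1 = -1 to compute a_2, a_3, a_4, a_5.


Substitute y = sum_n a_n x^n.
(1 + 1 x^2) y'' contributes (n+2)(n+1) a_{n+2} + n(n-1) a_n at x^n.
-5 x y'(x) contributes -5 n a_n at x^n.
11 y(x) contributes 11 a_n at x^n.
Matching x^n: (n+2)(n+1) a_{n+2} + (n(n-1) - 5 n + 11) a_n = 0.
Thus a_{n+2} = (-n(n-1) + 5 n - 11) / ((n+1)(n+2)) * a_n.

Check with a_0 = 1, a_1 = -1 (apply the recurrence for n = 0, 1, 2, 3): a_0 = 1, a_1 = -1, a_2 = -11/2, a_3 = 1, a_4 = 11/8, a_5 = -1/10.

a_(n+2) = (-n(n-1) + 5 n - 11) / ((n+1)(n+2)) * a_n; check: a_0 = 1, a_1 = -1, a_2 = -11/2, a_3 = 1, a_4 = 11/8, a_5 = -1/10


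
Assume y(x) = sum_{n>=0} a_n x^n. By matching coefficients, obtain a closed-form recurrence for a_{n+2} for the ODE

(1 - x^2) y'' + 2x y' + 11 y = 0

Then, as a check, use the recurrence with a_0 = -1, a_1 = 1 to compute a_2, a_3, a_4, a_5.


Substitute y = sum_n a_n x^n.
(1 - 1 x^2) y'' contributes (n+2)(n+1) a_{n+2} - n(n-1) a_n at x^n.
2 x y'(x) contributes 2 n a_n at x^n.
11 y(x) contributes 11 a_n at x^n.
Matching x^n: (n+2)(n+1) a_{n+2} + (-n(n-1) + 2 n + 11) a_n = 0.
Thus a_{n+2} = (n(n-1) - 2 n - 11) / ((n+1)(n+2)) * a_n.

Check with a_0 = -1, a_1 = 1 (apply the recurrence for n = 0, 1, 2, 3): a_0 = -1, a_1 = 1, a_2 = 11/2, a_3 = -13/6, a_4 = -143/24, a_5 = 143/120.

a_(n+2) = (n(n-1) - 2 n - 11) / ((n+1)(n+2)) * a_n; check: a_0 = -1, a_1 = 1, a_2 = 11/2, a_3 = -13/6, a_4 = -143/24, a_5 = 143/120


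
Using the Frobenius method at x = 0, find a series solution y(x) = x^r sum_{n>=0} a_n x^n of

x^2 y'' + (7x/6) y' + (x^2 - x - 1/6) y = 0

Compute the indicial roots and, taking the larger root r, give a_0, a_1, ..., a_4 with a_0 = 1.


Write in Frobenius form y'' + (p(x)/x) y' + (q(x)/x^2) y = 0:
  p(x) = 7/6,  q(x) = x^2 - x - 1/6.
Indicial equation: r(r-1) + (7/6) r + (-1/6) = 0 -> roots r_1 = 1/3, r_2 = -1/2.
Take r = r_1 = 1/3. Let y(x) = x^r sum_{n>=0} a_n x^n with a_0 = 1.
Substitute y = x^r sum a_n x^n and match x^{r+n}. The recurrence is
  D(n) a_n - 1 a_{n-1} + 1 a_{n-2} = 0,  where D(n) = (r+n)(r+n-1) + (7/6)(r+n) + (-1/6).
  a_n = [1 a_{n-1} - 1 a_{n-2}] / D(n).
Since the indicial polynomial factors as (r - r_1)(r - r_2), D(n) = (r_1 + n - r_1)(r_1 + n - r_2) = n(n + 5/6).
Evaluating step by step (a_0 = 1):
  n = 1: D(1) = 1(1 + 5/6) = 11/6; numerator = 1(1) = 1; a_1 = (1)/(11/6) = 6/11
  n = 2: D(2) = 2(2 + 5/6) = 17/3; numerator = 1(6/11) - 1(1) = -5/11; a_2 = (-5/11)/(17/3) = -15/187
  n = 3: D(3) = 3(3 + 5/6) = 23/2; numerator = 1(-15/187) - 1(6/11) = -117/187; a_3 = (-117/187)/(23/2) = -234/4301
  n = 4: D(4) = 4(4 + 5/6) = 58/3; numerator = 1(-234/4301) - 1(-15/187) = 111/4301; a_4 = (111/4301)/(58/3) = 333/249458

r = 1/3; a_0 = 1; a_1 = 6/11; a_2 = -15/187; a_3 = -234/4301; a_4 = 333/249458


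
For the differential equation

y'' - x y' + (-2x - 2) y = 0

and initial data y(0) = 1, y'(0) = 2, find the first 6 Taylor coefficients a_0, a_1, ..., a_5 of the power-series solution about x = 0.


Ansatz: y(x) = sum_{n>=0} a_n x^n, so y'(x) = sum_{n>=1} n a_n x^(n-1) and y''(x) = sum_{n>=2} n(n-1) a_n x^(n-2).
Substitute into P(x) y'' + Q(x) y' + R(x) y = 0 with P(x) = 1, Q(x) = -x, R(x) = -2x - 2, and match powers of x.
Initial conditions: a_0 = 1, a_1 = 2.
Setting the coefficient of each power of x to zero and solving order by order (substituting the coefficients already found):
  x^0: 2 a_2 - 2 a_0 = 0  ->  2 a_2 = 2 a_0 = 2  ->  a_2 = 1
  x^1: 6 a_3 - 3 a_1 - 2 a_0 = 0  ->  6 a_3 = 3 a_1 + 2 a_0 = 8  ->  a_3 = 4/3
  x^2: 12 a_4 - 4 a_2 - 2 a_1 = 0  ->  12 a_4 = 4 a_2 + 2 a_1 = 8  ->  a_4 = 2/3
  x^3: 20 a_5 - 5 a_3 - 2 a_2 = 0  ->  20 a_5 = 5 a_3 + 2 a_2 = 26/3  ->  a_5 = 13/30
Truncated series: y(x) = 1 + 2 x + x^2 + (4/3) x^3 + (2/3) x^4 + (13/30) x^5 + O(x^6).

a_0 = 1; a_1 = 2; a_2 = 1; a_3 = 4/3; a_4 = 2/3; a_5 = 13/30
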